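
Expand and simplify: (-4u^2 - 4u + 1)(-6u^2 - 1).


Distribute each term of the first polynomial:
  (-4u^2)(-6u^2 - 1) = 24u^4 + 4u^2
  (-4u)(-6u^2 - 1) = 24u^3 + 4u
  (1)(-6u^2 - 1) = -6u^2 - 1
Sum: 24u^4 + 24u^3 - 2u^2 + 4u - 1


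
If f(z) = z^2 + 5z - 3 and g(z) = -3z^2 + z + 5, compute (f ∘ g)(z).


Substitute g(z) into f:
f(g(z)) = 1*(-3z^2 + z + 5)^2 + 5*(-3z^2 + z + 5) + (-3)
(-3z^2 + z + 5)^2 = 9z^4 - 6z^3 - 29z^2 + 10z + 25
Expand and combine: 9z^4 - 6z^3 - 44z^2 + 15z + 47


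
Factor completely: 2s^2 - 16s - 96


Roots satisfy r1 + r2 = -b/a = 8 and r1*r2 = c/a = -48.
So r1 = -4, r2 = 12.
2s^2 - 16s - 96 = 2(s - r1)(s - r2) = 2(s + 4)(s - 12)


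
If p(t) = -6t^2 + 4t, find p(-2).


Using direct substitution:
  -6 * (-2)^2 = -24
  4 * (-2)^1 = -8
  constant: 0
Sum = -24 - 8 + 0 = -32


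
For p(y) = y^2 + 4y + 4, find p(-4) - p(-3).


p(-4) = 4
p(-3) = 1
p(-4) - p(-3) = 4 - 1 = 3


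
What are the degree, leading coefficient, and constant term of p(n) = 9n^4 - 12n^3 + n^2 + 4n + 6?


Highest power of n is 4, with coefficient 9. Constant term is 6.
Degree = 4, leading coefficient = 9, constant term = 6


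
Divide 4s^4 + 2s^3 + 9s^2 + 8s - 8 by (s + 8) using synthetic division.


Synthetic division with c = -8. Coefficients: 4, 2, 9, 8, -8
Bring down 4.
  4 * -8 = -32; -32 + 2 = -30
  -30 * -8 = 240; 240 + 9 = 249
  249 * -8 = -1992; -1992 + 8 = -1984
  -1984 * -8 = 15872; 15872 - 8 = 15864
Quotient: 4s^3 - 30s^2 + 249s - 1984, Remainder: 15864


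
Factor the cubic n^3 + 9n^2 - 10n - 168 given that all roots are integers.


Try integer roots (divisors of -168). n=-6: p(-6)=0.
Divide out (n + 6): quotient is n^2 + 3n - 28.
Factor the quadratic: (n - 4)(n + 7)
Result: (n + 6)(n - 4)(n + 7)


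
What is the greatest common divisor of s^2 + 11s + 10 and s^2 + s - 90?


Factor each:
  s^2 + 11s + 10 = (s + 10)(s + 1)
  s^2 + s - 90 = (s + 10)(s - 9)
Common monic factor: s + 10


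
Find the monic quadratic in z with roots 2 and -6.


p(z) = (z - 2)(z + 6)
Expand: z^2 + 4z - 12


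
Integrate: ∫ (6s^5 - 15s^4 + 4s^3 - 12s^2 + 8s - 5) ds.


Reverse power rule on each term:
  ∫ 6s^5 ds = s^6
  ∫ -15s^4 ds = -3s^5
  ∫ 4s^3 ds = s^4
  ∫ -12s^2 ds = -4s^3
  ∫ 8s ds = 4s^2
  ∫ -5 ds = -5s
F(s) = s^6 - 3s^5 + s^4 - 4s^3 + 4s^2 - 5s + C


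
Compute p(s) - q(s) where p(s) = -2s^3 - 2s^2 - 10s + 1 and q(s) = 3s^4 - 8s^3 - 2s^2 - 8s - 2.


Distribute the minus sign:
  (-2s^3 - 2s^2 - 10s + 1)
- (3s^4 - 8s^3 - 2s^2 - 8s - 2)
Negate second polynomial: -3s^4 + 8s^3 + 2s^2 + 8s + 2
Add: -3s^4 + 6s^3 - 2s + 3


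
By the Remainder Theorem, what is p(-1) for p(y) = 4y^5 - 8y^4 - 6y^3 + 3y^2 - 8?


By the Remainder Theorem, the remainder equals p(-1):
  4*(-1)^5 = -4
  -8*(-1)^4 = -8
  -6*(-1)^3 = 6
  3*(-1)^2 = 3
  0*(-1)^1 = 0
  constant: -8
Sum: -4 - 8 + 6 + 3 + 0 - 8 = -11


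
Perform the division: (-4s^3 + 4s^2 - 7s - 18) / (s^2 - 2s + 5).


(-4s^3 + 4s^2 - 7s - 18) / (s^2 - 2s + 5)
Step 1: -4s * (s^2 - 2s + 5) = -4s^3 + 8s^2 - 20s; subtract.
Step 2: -4 * (s^2 - 2s + 5) = -4s^2 + 8s - 20; subtract.
Quotient: -4s - 4, Remainder: 5s + 2


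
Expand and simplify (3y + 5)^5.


Expand (3y + 5)^5 by repeated multiplication:
  (3y + 5)^2 = 9y^2 + 30y + 25
  (3y + 5)^3 = 27y^3 + 135y^2 + 225y + 125
  (3y + 5)^4 = 81y^4 + 540y^3 + 1350y^2 + 1500y + 625
= 243y^5 + 2025y^4 + 6750y^3 + 11250y^2 + 9375y + 3125


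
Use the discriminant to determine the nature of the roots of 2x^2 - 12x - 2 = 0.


D = b^2 - 4ac = (-12)^2 - 4(2)(-2) = 144 + 16 = 160
Since D > 0: two distinct irrational roots


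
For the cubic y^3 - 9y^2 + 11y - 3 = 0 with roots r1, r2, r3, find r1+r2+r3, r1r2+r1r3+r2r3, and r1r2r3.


Monic cubic y^3+by^2+cy+d=0: sum=-b, pairwise sum=c, product=-d.
b=-9, c=11, d=-3
r1+r2+r3 = 9
r1r2+r1r3+r2r3 = 11
r1r2r3 = 3


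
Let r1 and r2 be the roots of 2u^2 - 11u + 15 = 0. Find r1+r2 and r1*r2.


For au^2+bu+c=0: sum = -b/a, product = c/a.
a=2, b=-11, c=15
Sum = -(-11)/2 = 11/2
Product = (15)/2 = 15/2


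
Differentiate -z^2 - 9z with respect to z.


Apply the power rule term by term:
  d/dz(-z^2) = -2z
  d/dz(-9z) = -9
p'(z) = -2z - 9


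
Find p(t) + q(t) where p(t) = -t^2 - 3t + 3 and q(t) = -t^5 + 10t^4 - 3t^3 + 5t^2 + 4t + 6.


Align terms by degree and add:
  -t^2 - 3t + 3
  -t^5 + 10t^4 - 3t^3 + 5t^2 + 4t + 6
= -t^5 + 10t^4 - 3t^3 + 4t^2 + t + 9


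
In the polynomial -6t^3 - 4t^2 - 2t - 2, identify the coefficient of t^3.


Read off the coefficient of t^3: -6


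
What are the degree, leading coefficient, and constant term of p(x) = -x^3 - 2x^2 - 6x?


Highest power of x is 3, with coefficient -1. Constant term is 0.
Degree = 3, leading coefficient = -1, constant term = 0


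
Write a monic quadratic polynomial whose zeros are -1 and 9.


p(x) = (x + 1)(x - 9)
Expand: x^2 - 8x - 9


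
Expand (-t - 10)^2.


Expand (-t - 10)^2 by repeated multiplication:
= t^2 + 20t + 100


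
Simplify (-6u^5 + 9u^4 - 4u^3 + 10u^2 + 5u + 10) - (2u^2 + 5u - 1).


Distribute the minus sign:
  (-6u^5 + 9u^4 - 4u^3 + 10u^2 + 5u + 10)
- (2u^2 + 5u - 1)
Negate second polynomial: -2u^2 - 5u + 1
Add: -6u^5 + 9u^4 - 4u^3 + 8u^2 + 11


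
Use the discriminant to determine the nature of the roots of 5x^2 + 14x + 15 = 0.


D = b^2 - 4ac = (14)^2 - 4(5)(15) = 196 - 300 = -104
Since D < 0: two complex conjugate roots (no real roots)


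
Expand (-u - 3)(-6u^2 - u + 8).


Distribute each term of the first polynomial:
  (-u)(-6u^2 - u + 8) = 6u^3 + u^2 - 8u
  (-3)(-6u^2 - u + 8) = 18u^2 + 3u - 24
Sum: 6u^3 + 19u^2 - 5u - 24


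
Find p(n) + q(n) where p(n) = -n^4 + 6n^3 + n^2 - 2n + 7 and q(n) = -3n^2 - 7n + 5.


Align terms by degree and add:
  -n^4 + 6n^3 + n^2 - 2n + 7
  -3n^2 - 7n + 5
= -n^4 + 6n^3 - 2n^2 - 9n + 12


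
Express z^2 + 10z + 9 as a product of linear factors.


Roots satisfy r1 + r2 = -b/a = -10 and r1*r2 = c/a = 9.
So r1 = -1, r2 = -9.
z^2 + 10z + 9 = (z - r1)(z - r2) = (z + 1)(z + 9)


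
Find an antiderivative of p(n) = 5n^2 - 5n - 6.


Reverse power rule on each term:
  ∫ 5n^2 dn = (5/3)n^3
  ∫ -5n dn = -(5/2)n^2
  ∫ -6 dn = -6n
F(n) = (5/3)n^3 - (5/2)n^2 - 6n + C


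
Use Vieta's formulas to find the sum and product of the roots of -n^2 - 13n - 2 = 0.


For an^2+bn+c=0: sum = -b/a, product = c/a.
a=-1, b=-13, c=-2
Sum = -(-13)/-1 = -13
Product = (-2)/-1 = 2


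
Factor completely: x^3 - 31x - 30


Try integer roots (divisors of -30). x=-1: p(-1)=0.
Divide out (x + 1): quotient is x^2 - x - 30.
Factor the quadratic: (x - 6)(x + 5)
Result: (x + 1)(x - 6)(x + 5)


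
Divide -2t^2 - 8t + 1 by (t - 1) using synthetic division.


Synthetic division with c = 1. Coefficients: -2, -8, 1
Bring down -2.
  -2 * 1 = -2; -2 - 8 = -10
  -10 * 1 = -10; -10 + 1 = -9
Quotient: -2t - 10, Remainder: -9


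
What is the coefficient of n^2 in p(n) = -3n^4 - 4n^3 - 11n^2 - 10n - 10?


Read off the coefficient of n^2: -11


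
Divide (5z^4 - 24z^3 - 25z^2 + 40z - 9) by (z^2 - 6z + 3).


(5z^4 - 24z^3 - 25z^2 + 40z - 9) / (z^2 - 6z + 3)
Step 1: 5z^2 * (z^2 - 6z + 3) = 5z^4 - 30z^3 + 15z^2; subtract.
Step 2: 6z * (z^2 - 6z + 3) = 6z^3 - 36z^2 + 18z; subtract.
Step 3: -4 * (z^2 - 6z + 3) = -4z^2 + 24z - 12; subtract.
Quotient: 5z^2 + 6z - 4, Remainder: -2z + 3


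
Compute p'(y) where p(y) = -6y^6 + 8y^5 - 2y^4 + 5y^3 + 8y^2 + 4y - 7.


Apply the power rule term by term:
  d/dy(-6y^6) = -36y^5
  d/dy(8y^5) = 40y^4
  d/dy(-2y^4) = -8y^3
  d/dy(5y^3) = 15y^2
  d/dy(8y^2) = 16y
  d/dy(4y) = 4
  d/dy(-7) = 0
p'(y) = -36y^5 + 40y^4 - 8y^3 + 15y^2 + 16y + 4


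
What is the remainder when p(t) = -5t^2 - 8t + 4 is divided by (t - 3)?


By the Remainder Theorem, the remainder equals p(3):
  -5*(3)^2 = -45
  -8*(3)^1 = -24
  constant: 4
Sum: -45 - 24 + 4 = -65


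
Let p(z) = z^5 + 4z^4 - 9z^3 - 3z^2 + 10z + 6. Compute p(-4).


Using direct substitution:
  1 * (-4)^5 = -1024
  4 * (-4)^4 = 1024
  -9 * (-4)^3 = 576
  -3 * (-4)^2 = -48
  10 * (-4)^1 = -40
  constant: 6
Sum = -1024 + 1024 + 576 - 48 - 40 + 6 = 494


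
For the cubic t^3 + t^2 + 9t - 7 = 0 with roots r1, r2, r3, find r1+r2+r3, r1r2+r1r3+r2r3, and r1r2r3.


Monic cubic t^3+bt^2+ct+d=0: sum=-b, pairwise sum=c, product=-d.
b=1, c=9, d=-7
r1+r2+r3 = -1
r1r2+r1r3+r2r3 = 9
r1r2r3 = 7


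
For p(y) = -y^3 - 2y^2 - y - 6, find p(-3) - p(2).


p(-3) = 6
p(2) = -24
p(-3) - p(2) = 6 + 24 = 30


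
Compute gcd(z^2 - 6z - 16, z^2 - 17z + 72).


Factor each:
  z^2 - 6z - 16 = (z - 8)(z + 2)
  z^2 - 17z + 72 = (z - 8)(z - 9)
Common monic factor: z - 8


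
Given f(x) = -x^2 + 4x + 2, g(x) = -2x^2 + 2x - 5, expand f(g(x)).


Substitute g(x) into f:
f(g(x)) = -1*(-2x^2 + 2x - 5)^2 + 4*(-2x^2 + 2x - 5) + 2
(-2x^2 + 2x - 5)^2 = 4x^4 - 8x^3 + 24x^2 - 20x + 25
Expand and combine: -4x^4 + 8x^3 - 32x^2 + 28x - 43


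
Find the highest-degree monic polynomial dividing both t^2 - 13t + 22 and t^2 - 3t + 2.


Factor each:
  t^2 - 13t + 22 = (t - 2)(t - 11)
  t^2 - 3t + 2 = (t - 2)(t - 1)
Common monic factor: t - 2


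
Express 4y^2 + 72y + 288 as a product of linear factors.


Roots satisfy r1 + r2 = -b/a = -18 and r1*r2 = c/a = 72.
So r1 = -12, r2 = -6.
4y^2 + 72y + 288 = 4(y - r1)(y - r2) = 4(y + 12)(y + 6)


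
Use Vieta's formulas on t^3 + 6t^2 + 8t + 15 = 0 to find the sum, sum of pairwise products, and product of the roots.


Monic cubic t^3+bt^2+ct+d=0: sum=-b, pairwise sum=c, product=-d.
b=6, c=8, d=15
r1+r2+r3 = -6
r1r2+r1r3+r2r3 = 8
r1r2r3 = -15


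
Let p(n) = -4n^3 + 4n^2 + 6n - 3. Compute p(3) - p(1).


p(3) = -57
p(1) = 3
p(3) - p(1) = -57 - 3 = -60


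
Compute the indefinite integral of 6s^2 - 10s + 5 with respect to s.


Reverse power rule on each term:
  ∫ 6s^2 ds = 2s^3
  ∫ -10s ds = -5s^2
  ∫ 5 ds = 5s
F(s) = 2s^3 - 5s^2 + 5s + C


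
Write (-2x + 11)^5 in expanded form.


Expand (-2x + 11)^5 by repeated multiplication:
  (-2x + 11)^2 = 4x^2 - 44x + 121
  (-2x + 11)^3 = -8x^3 + 132x^2 - 726x + 1331
  (-2x + 11)^4 = 16x^4 - 352x^3 + 2904x^2 - 10648x + 14641
= -32x^5 + 880x^4 - 9680x^3 + 53240x^2 - 146410x + 161051


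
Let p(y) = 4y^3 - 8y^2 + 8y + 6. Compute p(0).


Using direct substitution:
  4 * (0)^3 = 0
  -8 * (0)^2 = 0
  8 * (0)^1 = 0
  constant: 6
Sum = 0 + 0 + 0 + 6 = 6


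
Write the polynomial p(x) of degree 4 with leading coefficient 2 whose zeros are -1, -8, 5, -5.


p(x) = 2(x + 1)(x + 8)(x - 5)(x + 5)
Expand: 2x^4 + 18x^3 - 34x^2 - 450x - 400


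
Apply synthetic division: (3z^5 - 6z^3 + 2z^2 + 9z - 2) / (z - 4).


Synthetic division with c = 4. Coefficients: 3, 0, -6, 2, 9, -2
Bring down 3.
  3 * 4 = 12; 12 + 0 = 12
  12 * 4 = 48; 48 - 6 = 42
  42 * 4 = 168; 168 + 2 = 170
  170 * 4 = 680; 680 + 9 = 689
  689 * 4 = 2756; 2756 - 2 = 2754
Quotient: 3z^4 + 12z^3 + 42z^2 + 170z + 689, Remainder: 2754


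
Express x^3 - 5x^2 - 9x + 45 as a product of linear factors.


Try integer roots (divisors of 45). x=3: p(3)=0.
Divide out (x - 3): quotient is x^2 - 2x - 15.
Factor the quadratic: (x + 3)(x - 5)
Result: (x - 3)(x + 3)(x - 5)


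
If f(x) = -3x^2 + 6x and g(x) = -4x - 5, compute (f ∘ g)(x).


Substitute g(x) into f:
f(g(x)) = -3*(-4x - 5)^2 + 6*(-4x - 5)
(-4x - 5)^2 = 16x^2 + 40x + 25
Expand and combine: -48x^2 - 144x - 105


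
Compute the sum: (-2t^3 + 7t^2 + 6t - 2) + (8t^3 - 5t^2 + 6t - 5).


Align terms by degree and add:
  -2t^3 + 7t^2 + 6t - 2
+ 8t^3 - 5t^2 + 6t - 5
= 6t^3 + 2t^2 + 12t - 7


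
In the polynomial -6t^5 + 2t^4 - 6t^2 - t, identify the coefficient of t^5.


Read off the coefficient of t^5: -6


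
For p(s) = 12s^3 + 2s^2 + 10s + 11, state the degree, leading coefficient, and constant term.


Highest power of s is 3, with coefficient 12. Constant term is 11.
Degree = 3, leading coefficient = 12, constant term = 11


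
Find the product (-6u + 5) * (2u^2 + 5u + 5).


Distribute each term of the first polynomial:
  (-6u)(2u^2 + 5u + 5) = -12u^3 - 30u^2 - 30u
  (5)(2u^2 + 5u + 5) = 10u^2 + 25u + 25
Sum: -12u^3 - 20u^2 - 5u + 25


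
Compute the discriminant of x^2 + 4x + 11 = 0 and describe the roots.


D = b^2 - 4ac = (4)^2 - 4(1)(11) = 16 - 44 = -28
Since D < 0: two complex conjugate roots (no real roots)


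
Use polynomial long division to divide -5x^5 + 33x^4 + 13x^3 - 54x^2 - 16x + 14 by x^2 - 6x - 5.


(-5x^5 + 33x^4 + 13x^3 - 54x^2 - 16x + 14) / (x^2 - 6x - 5)
Step 1: -5x^3 * (x^2 - 6x - 5) = -5x^5 + 30x^4 + 25x^3; subtract.
Step 2: 3x^2 * (x^2 - 6x - 5) = 3x^4 - 18x^3 - 15x^2; subtract.
Step 3: 6x * (x^2 - 6x - 5) = 6x^3 - 36x^2 - 30x; subtract.
Step 4: -3 * (x^2 - 6x - 5) = -3x^2 + 18x + 15; subtract.
Quotient: -5x^3 + 3x^2 + 6x - 3, Remainder: -4x - 1


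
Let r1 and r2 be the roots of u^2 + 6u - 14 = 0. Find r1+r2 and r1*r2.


For au^2+bu+c=0: sum = -b/a, product = c/a.
a=1, b=6, c=-14
Sum = -(6)/1 = -6
Product = (-14)/1 = -14


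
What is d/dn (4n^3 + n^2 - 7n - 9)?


Apply the power rule term by term:
  d/dn(4n^3) = 12n^2
  d/dn(n^2) = 2n
  d/dn(-7n) = -7
  d/dn(-9) = 0
p'(n) = 12n^2 + 2n - 7


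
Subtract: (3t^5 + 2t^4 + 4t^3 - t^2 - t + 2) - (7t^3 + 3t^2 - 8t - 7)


Distribute the minus sign:
  (3t^5 + 2t^4 + 4t^3 - t^2 - t + 2)
- (7t^3 + 3t^2 - 8t - 7)
Negate second polynomial: -7t^3 - 3t^2 + 8t + 7
Add: 3t^5 + 2t^4 - 3t^3 - 4t^2 + 7t + 9


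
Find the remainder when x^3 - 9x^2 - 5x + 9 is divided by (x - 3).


By the Remainder Theorem, the remainder equals p(3):
  1*(3)^3 = 27
  -9*(3)^2 = -81
  -5*(3)^1 = -15
  constant: 9
Sum: 27 - 81 - 15 + 9 = -60


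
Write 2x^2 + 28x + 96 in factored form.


Roots satisfy r1 + r2 = -b/a = -14 and r1*r2 = c/a = 48.
So r1 = -8, r2 = -6.
2x^2 + 28x + 96 = 2(x - r1)(x - r2) = 2(x + 8)(x + 6)


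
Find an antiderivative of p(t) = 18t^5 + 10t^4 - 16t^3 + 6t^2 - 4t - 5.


Reverse power rule on each term:
  ∫ 18t^5 dt = 3t^6
  ∫ 10t^4 dt = 2t^5
  ∫ -16t^3 dt = -4t^4
  ∫ 6t^2 dt = 2t^3
  ∫ -4t dt = -2t^2
  ∫ -5 dt = -5t
F(t) = 3t^6 + 2t^5 - 4t^4 + 2t^3 - 2t^2 - 5t + C


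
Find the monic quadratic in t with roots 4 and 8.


p(t) = (t - 4)(t - 8)
Expand: t^2 - 12t + 32


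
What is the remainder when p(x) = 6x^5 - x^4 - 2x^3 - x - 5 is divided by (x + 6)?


By the Remainder Theorem, the remainder equals p(-6):
  6*(-6)^5 = -46656
  -1*(-6)^4 = -1296
  -2*(-6)^3 = 432
  0*(-6)^2 = 0
  -1*(-6)^1 = 6
  constant: -5
Sum: -46656 - 1296 + 432 + 0 + 6 - 5 = -47519


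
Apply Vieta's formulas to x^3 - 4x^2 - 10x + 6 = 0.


Monic cubic x^3+bx^2+cx+d=0: sum=-b, pairwise sum=c, product=-d.
b=-4, c=-10, d=6
r1+r2+r3 = 4
r1r2+r1r3+r2r3 = -10
r1r2r3 = -6


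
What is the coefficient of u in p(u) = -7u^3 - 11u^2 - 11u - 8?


Read off the coefficient of u: -11


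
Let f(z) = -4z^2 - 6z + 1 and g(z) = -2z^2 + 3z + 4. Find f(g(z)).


Substitute g(z) into f:
f(g(z)) = -4*(-2z^2 + 3z + 4)^2 + (-6)*(-2z^2 + 3z + 4) + 1
(-2z^2 + 3z + 4)^2 = 4z^4 - 12z^3 - 7z^2 + 24z + 16
Expand and combine: -16z^4 + 48z^3 + 40z^2 - 114z - 87


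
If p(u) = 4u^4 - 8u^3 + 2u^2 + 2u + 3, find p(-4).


Using direct substitution:
  4 * (-4)^4 = 1024
  -8 * (-4)^3 = 512
  2 * (-4)^2 = 32
  2 * (-4)^1 = -8
  constant: 3
Sum = 1024 + 512 + 32 - 8 + 3 = 1563


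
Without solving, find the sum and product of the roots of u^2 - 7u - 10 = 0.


For au^2+bu+c=0: sum = -b/a, product = c/a.
a=1, b=-7, c=-10
Sum = -(-7)/1 = 7
Product = (-10)/1 = -10


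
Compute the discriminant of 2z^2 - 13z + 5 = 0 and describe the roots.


D = b^2 - 4ac = (-13)^2 - 4(2)(5) = 169 - 40 = 129
Since D > 0: two distinct irrational roots


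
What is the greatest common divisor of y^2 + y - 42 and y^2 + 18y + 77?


Factor each:
  y^2 + y - 42 = (y + 7)(y - 6)
  y^2 + 18y + 77 = (y + 7)(y + 11)
Common monic factor: y + 7


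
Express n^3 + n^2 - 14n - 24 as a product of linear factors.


Try integer roots (divisors of -24). n=4: p(4)=0.
Divide out (n - 4): quotient is n^2 + 5n + 6.
Factor the quadratic: (n + 2)(n + 3)
Result: (n - 4)(n + 2)(n + 3)


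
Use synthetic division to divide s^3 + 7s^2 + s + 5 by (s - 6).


Synthetic division with c = 6. Coefficients: 1, 7, 1, 5
Bring down 1.
  1 * 6 = 6; 6 + 7 = 13
  13 * 6 = 78; 78 + 1 = 79
  79 * 6 = 474; 474 + 5 = 479
Quotient: s^2 + 13s + 79, Remainder: 479


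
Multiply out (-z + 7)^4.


Expand (-z + 7)^4 by repeated multiplication:
  (-z + 7)^2 = z^2 - 14z + 49
  (-z + 7)^3 = -z^3 + 21z^2 - 147z + 343
= z^4 - 28z^3 + 294z^2 - 1372z + 2401


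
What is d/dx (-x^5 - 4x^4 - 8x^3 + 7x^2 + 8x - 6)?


Apply the power rule term by term:
  d/dx(-x^5) = -5x^4
  d/dx(-4x^4) = -16x^3
  d/dx(-8x^3) = -24x^2
  d/dx(7x^2) = 14x
  d/dx(8x) = 8
  d/dx(-6) = 0
p'(x) = -5x^4 - 16x^3 - 24x^2 + 14x + 8


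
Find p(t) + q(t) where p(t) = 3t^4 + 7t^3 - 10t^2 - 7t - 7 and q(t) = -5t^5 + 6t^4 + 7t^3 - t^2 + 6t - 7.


Align terms by degree and add:
  3t^4 + 7t^3 - 10t^2 - 7t - 7
  -5t^5 + 6t^4 + 7t^3 - t^2 + 6t - 7
= -5t^5 + 9t^4 + 14t^3 - 11t^2 - t - 14


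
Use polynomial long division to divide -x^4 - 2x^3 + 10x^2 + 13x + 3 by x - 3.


(-x^4 - 2x^3 + 10x^2 + 13x + 3) / (x - 3)
Step 1: -x^3 * (x - 3) = -x^4 + 3x^3; subtract.
Step 2: -5x^2 * (x - 3) = -5x^3 + 15x^2; subtract.
Step 3: -5x * (x - 3) = -5x^2 + 15x; subtract.
Step 4: -2 * (x - 3) = -2x + 6; subtract.
Quotient: -x^3 - 5x^2 - 5x - 2, Remainder: -3


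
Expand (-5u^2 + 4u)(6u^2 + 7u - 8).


Distribute each term of the first polynomial:
  (-5u^2)(6u^2 + 7u - 8) = -30u^4 - 35u^3 + 40u^2
  (4u)(6u^2 + 7u - 8) = 24u^3 + 28u^2 - 32u
Sum: -30u^4 - 11u^3 + 68u^2 - 32u


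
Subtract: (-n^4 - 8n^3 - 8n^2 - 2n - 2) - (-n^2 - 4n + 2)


Distribute the minus sign:
  (-n^4 - 8n^3 - 8n^2 - 2n - 2)
- (-n^2 - 4n + 2)
Negate second polynomial: n^2 + 4n - 2
Add: -n^4 - 8n^3 - 7n^2 + 2n - 4


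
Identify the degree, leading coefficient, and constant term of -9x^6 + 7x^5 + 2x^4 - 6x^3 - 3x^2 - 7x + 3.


Highest power of x is 6, with coefficient -9. Constant term is 3.
Degree = 6, leading coefficient = -9, constant term = 3


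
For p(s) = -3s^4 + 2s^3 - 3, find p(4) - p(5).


p(4) = -643
p(5) = -1628
p(4) - p(5) = -643 + 1628 = 985


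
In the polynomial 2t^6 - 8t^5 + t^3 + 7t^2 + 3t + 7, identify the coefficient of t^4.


Read off the coefficient of t^4: 0


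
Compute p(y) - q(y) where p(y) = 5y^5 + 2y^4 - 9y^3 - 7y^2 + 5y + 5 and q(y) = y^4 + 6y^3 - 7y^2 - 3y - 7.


Distribute the minus sign:
  (5y^5 + 2y^4 - 9y^3 - 7y^2 + 5y + 5)
- (y^4 + 6y^3 - 7y^2 - 3y - 7)
Negate second polynomial: -y^4 - 6y^3 + 7y^2 + 3y + 7
Add: 5y^5 + y^4 - 15y^3 + 8y + 12


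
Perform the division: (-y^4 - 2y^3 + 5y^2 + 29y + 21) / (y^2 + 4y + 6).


(-y^4 - 2y^3 + 5y^2 + 29y + 21) / (y^2 + 4y + 6)
Step 1: -y^2 * (y^2 + 4y + 6) = -y^4 - 4y^3 - 6y^2; subtract.
Step 2: 2y * (y^2 + 4y + 6) = 2y^3 + 8y^2 + 12y; subtract.
Step 3: 3 * (y^2 + 4y + 6) = 3y^2 + 12y + 18; subtract.
Quotient: -y^2 + 2y + 3, Remainder: 5y + 3


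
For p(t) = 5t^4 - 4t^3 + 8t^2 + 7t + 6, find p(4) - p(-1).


p(4) = 1186
p(-1) = 16
p(4) - p(-1) = 1186 - 16 = 1170


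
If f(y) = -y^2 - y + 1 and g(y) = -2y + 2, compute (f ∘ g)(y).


Substitute g(y) into f:
f(g(y)) = -1*(-2y + 2)^2 + (-1)*(-2y + 2) + 1
(-2y + 2)^2 = 4y^2 - 8y + 4
Expand and combine: -4y^2 + 10y - 5


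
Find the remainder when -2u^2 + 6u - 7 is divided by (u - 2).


By the Remainder Theorem, the remainder equals p(2):
  -2*(2)^2 = -8
  6*(2)^1 = 12
  constant: -7
Sum: -8 + 12 - 7 = -3


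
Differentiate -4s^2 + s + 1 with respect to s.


Apply the power rule term by term:
  d/ds(-4s^2) = -8s
  d/ds(s) = 1
  d/ds(1) = 0
p'(s) = -8s + 1


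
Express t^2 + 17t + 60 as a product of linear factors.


Roots satisfy r1 + r2 = -b/a = -17 and r1*r2 = c/a = 60.
So r1 = -12, r2 = -5.
t^2 + 17t + 60 = (t - r1)(t - r2) = (t + 12)(t + 5)


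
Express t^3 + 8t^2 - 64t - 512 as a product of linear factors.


Try integer roots (divisors of -512). t=-8: p(-8)=0.
Divide out (t + 8): quotient is t^2 - 64.
Factor the quadratic: (t - 8)(t + 8)
Result: (t + 8)(t - 8)(t + 8)


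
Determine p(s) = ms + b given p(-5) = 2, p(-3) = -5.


p(s) = ms + b. Using p(-5)=2, p(-3)=-5:
m = (2 + 5)/(-5 + 3) = 7/-2 = -7/2
b = 2 - m*(-5) = 2 - 35/2 = -31/2
p(s) = -(7/2)s - (31/2)


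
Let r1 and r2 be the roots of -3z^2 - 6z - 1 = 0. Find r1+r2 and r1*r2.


For az^2+bz+c=0: sum = -b/a, product = c/a.
a=-3, b=-6, c=-1
Sum = -(-6)/-3 = -2
Product = (-1)/-3 = 1/3


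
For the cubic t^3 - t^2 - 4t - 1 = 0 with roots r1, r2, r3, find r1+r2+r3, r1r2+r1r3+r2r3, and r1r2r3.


Monic cubic t^3+bt^2+ct+d=0: sum=-b, pairwise sum=c, product=-d.
b=-1, c=-4, d=-1
r1+r2+r3 = 1
r1r2+r1r3+r2r3 = -4
r1r2r3 = 1


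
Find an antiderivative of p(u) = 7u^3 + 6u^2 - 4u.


Reverse power rule on each term:
  ∫ 7u^3 du = (7/4)u^4
  ∫ 6u^2 du = 2u^3
  ∫ -4u du = -2u^2
F(u) = (7/4)u^4 + 2u^3 - 2u^2 + C


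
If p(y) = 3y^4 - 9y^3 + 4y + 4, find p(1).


Using direct substitution:
  3 * (1)^4 = 3
  -9 * (1)^3 = -9
  0 * (1)^2 = 0
  4 * (1)^1 = 4
  constant: 4
Sum = 3 - 9 + 0 + 4 + 4 = 2


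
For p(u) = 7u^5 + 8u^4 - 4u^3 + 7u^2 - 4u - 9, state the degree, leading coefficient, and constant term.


Highest power of u is 5, with coefficient 7. Constant term is -9.
Degree = 5, leading coefficient = 7, constant term = -9


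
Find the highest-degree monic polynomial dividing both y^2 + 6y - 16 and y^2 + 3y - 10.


Factor each:
  y^2 + 6y - 16 = (y - 2)(y + 8)
  y^2 + 3y - 10 = (y - 2)(y + 5)
Common monic factor: y - 2


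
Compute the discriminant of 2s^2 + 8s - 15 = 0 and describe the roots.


D = b^2 - 4ac = (8)^2 - 4(2)(-15) = 64 + 120 = 184
Since D > 0: two distinct irrational roots


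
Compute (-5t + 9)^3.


Expand (-5t + 9)^3 by repeated multiplication:
  (-5t + 9)^2 = 25t^2 - 90t + 81
= -125t^3 + 675t^2 - 1215t + 729


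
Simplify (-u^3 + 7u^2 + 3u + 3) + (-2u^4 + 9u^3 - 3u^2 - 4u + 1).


Align terms by degree and add:
  -u^3 + 7u^2 + 3u + 3
  -2u^4 + 9u^3 - 3u^2 - 4u + 1
= -2u^4 + 8u^3 + 4u^2 - u + 4


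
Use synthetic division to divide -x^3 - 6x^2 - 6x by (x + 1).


Synthetic division with c = -1. Coefficients: -1, -6, -6, 0
Bring down -1.
  -1 * -1 = 1; 1 - 6 = -5
  -5 * -1 = 5; 5 - 6 = -1
  -1 * -1 = 1; 1 + 0 = 1
Quotient: -x^2 - 5x - 1, Remainder: 1


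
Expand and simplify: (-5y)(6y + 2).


Distribute each term of the first polynomial:
  (-5y)(6y + 2) = -30y^2 - 10y
Sum: -30y^2 - 10y


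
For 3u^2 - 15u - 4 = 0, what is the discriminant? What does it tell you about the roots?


D = b^2 - 4ac = (-15)^2 - 4(3)(-4) = 225 + 48 = 273
Since D > 0: two distinct irrational roots


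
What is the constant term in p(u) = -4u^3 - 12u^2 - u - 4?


Read off the constant term: -4


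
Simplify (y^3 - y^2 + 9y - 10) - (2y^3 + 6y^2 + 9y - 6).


Distribute the minus sign:
  (y^3 - y^2 + 9y - 10)
- (2y^3 + 6y^2 + 9y - 6)
Negate second polynomial: -2y^3 - 6y^2 - 9y + 6
Add: -y^3 - 7y^2 - 4


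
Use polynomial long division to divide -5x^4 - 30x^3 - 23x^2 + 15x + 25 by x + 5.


(-5x^4 - 30x^3 - 23x^2 + 15x + 25) / (x + 5)
Step 1: -5x^3 * (x + 5) = -5x^4 - 25x^3; subtract.
Step 2: -5x^2 * (x + 5) = -5x^3 - 25x^2; subtract.
Step 3: 2x * (x + 5) = 2x^2 + 10x; subtract.
Step 4: 5 * (x + 5) = 5x + 25; subtract.
Quotient: -5x^3 - 5x^2 + 2x + 5, Remainder: 0


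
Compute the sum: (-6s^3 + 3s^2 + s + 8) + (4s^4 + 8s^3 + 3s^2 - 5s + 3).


Align terms by degree and add:
  -6s^3 + 3s^2 + s + 8
+ 4s^4 + 8s^3 + 3s^2 - 5s + 3
= 4s^4 + 2s^3 + 6s^2 - 4s + 11


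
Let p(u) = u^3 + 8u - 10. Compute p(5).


Using direct substitution:
  1 * (5)^3 = 125
  0 * (5)^2 = 0
  8 * (5)^1 = 40
  constant: -10
Sum = 125 + 0 + 40 - 10 = 155


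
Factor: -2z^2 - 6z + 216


Roots satisfy r1 + r2 = -b/a = -3 and r1*r2 = c/a = -108.
So r1 = 9, r2 = -12.
-2z^2 - 6z + 216 = -2(z - r1)(z - r2) = -2(z - 9)(z + 12)


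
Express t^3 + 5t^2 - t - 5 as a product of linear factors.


Try integer roots (divisors of -5). t=1: p(1)=0.
Divide out (t - 1): quotient is t^2 + 6t + 5.
Factor the quadratic: (t + 5)(t + 1)
Result: (t - 1)(t + 5)(t + 1)


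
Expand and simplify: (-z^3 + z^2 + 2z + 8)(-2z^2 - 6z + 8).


Distribute each term of the first polynomial:
  (-z^3)(-2z^2 - 6z + 8) = 2z^5 + 6z^4 - 8z^3
  (z^2)(-2z^2 - 6z + 8) = -2z^4 - 6z^3 + 8z^2
  (2z)(-2z^2 - 6z + 8) = -4z^3 - 12z^2 + 16z
  (8)(-2z^2 - 6z + 8) = -16z^2 - 48z + 64
Sum: 2z^5 + 4z^4 - 18z^3 - 20z^2 - 32z + 64


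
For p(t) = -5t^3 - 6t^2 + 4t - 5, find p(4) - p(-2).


p(4) = -405
p(-2) = 3
p(4) - p(-2) = -405 - 3 = -408


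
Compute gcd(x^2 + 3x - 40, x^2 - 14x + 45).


Factor each:
  x^2 + 3x - 40 = (x - 5)(x + 8)
  x^2 - 14x + 45 = (x - 5)(x - 9)
Common monic factor: x - 5


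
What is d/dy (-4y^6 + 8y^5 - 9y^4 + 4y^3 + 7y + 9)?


Apply the power rule term by term:
  d/dy(-4y^6) = -24y^5
  d/dy(8y^5) = 40y^4
  d/dy(-9y^4) = -36y^3
  d/dy(4y^3) = 12y^2
  d/dy(7y) = 7
  d/dy(9) = 0
p'(y) = -24y^5 + 40y^4 - 36y^3 + 12y^2 + 7


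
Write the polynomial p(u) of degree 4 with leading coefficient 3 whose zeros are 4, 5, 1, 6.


p(u) = 3(u - 4)(u - 5)(u - 1)(u - 6)
Expand: 3u^4 - 48u^3 + 267u^2 - 582u + 360


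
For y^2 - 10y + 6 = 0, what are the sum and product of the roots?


For ay^2+by+c=0: sum = -b/a, product = c/a.
a=1, b=-10, c=6
Sum = -(-10)/1 = 10
Product = (6)/1 = 6


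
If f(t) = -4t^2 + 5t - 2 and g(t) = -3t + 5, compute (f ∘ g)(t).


Substitute g(t) into f:
f(g(t)) = -4*(-3t + 5)^2 + 5*(-3t + 5) + (-2)
(-3t + 5)^2 = 9t^2 - 30t + 25
Expand and combine: -36t^2 + 105t - 77


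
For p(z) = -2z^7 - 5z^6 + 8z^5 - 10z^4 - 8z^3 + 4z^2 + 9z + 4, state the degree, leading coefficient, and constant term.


Highest power of z is 7, with coefficient -2. Constant term is 4.
Degree = 7, leading coefficient = -2, constant term = 4


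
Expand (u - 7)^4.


Expand (u - 7)^4 by repeated multiplication:
  (u - 7)^2 = u^2 - 14u + 49
  (u - 7)^3 = u^3 - 21u^2 + 147u - 343
= u^4 - 28u^3 + 294u^2 - 1372u + 2401


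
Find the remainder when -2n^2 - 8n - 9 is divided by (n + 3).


By the Remainder Theorem, the remainder equals p(-3):
  -2*(-3)^2 = -18
  -8*(-3)^1 = 24
  constant: -9
Sum: -18 + 24 - 9 = -3


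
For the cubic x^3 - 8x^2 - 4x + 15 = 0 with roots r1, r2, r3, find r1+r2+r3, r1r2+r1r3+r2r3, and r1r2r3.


Monic cubic x^3+bx^2+cx+d=0: sum=-b, pairwise sum=c, product=-d.
b=-8, c=-4, d=15
r1+r2+r3 = 8
r1r2+r1r3+r2r3 = -4
r1r2r3 = -15


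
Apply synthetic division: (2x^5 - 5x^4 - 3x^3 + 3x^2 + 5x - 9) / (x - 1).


Synthetic division with c = 1. Coefficients: 2, -5, -3, 3, 5, -9
Bring down 2.
  2 * 1 = 2; 2 - 5 = -3
  -3 * 1 = -3; -3 - 3 = -6
  -6 * 1 = -6; -6 + 3 = -3
  -3 * 1 = -3; -3 + 5 = 2
  2 * 1 = 2; 2 - 9 = -7
Quotient: 2x^4 - 3x^3 - 6x^2 - 3x + 2, Remainder: -7


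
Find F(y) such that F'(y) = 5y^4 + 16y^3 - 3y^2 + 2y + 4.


Reverse power rule on each term:
  ∫ 5y^4 dy = y^5
  ∫ 16y^3 dy = 4y^4
  ∫ -3y^2 dy = -y^3
  ∫ 2y dy = y^2
  ∫ 4 dy = 4y
F(y) = y^5 + 4y^4 - y^3 + y^2 + 4y + C


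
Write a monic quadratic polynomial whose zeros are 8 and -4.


p(x) = (x - 8)(x + 4)
Expand: x^2 - 4x - 32


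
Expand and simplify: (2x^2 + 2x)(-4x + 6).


Distribute each term of the first polynomial:
  (2x^2)(-4x + 6) = -8x^3 + 12x^2
  (2x)(-4x + 6) = -8x^2 + 12x
Sum: -8x^3 + 4x^2 + 12x


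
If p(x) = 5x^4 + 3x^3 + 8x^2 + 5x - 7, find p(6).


Using direct substitution:
  5 * (6)^4 = 6480
  3 * (6)^3 = 648
  8 * (6)^2 = 288
  5 * (6)^1 = 30
  constant: -7
Sum = 6480 + 648 + 288 + 30 - 7 = 7439


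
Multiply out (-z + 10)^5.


Expand (-z + 10)^5 by repeated multiplication:
  (-z + 10)^2 = z^2 - 20z + 100
  (-z + 10)^3 = -z^3 + 30z^2 - 300z + 1000
  (-z + 10)^4 = z^4 - 40z^3 + 600z^2 - 4000z + 10000
= -z^5 + 50z^4 - 1000z^3 + 10000z^2 - 50000z + 100000


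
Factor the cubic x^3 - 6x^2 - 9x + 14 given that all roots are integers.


Try integer roots (divisors of 14). x=7: p(7)=0.
Divide out (x - 7): quotient is x^2 + x - 2.
Factor the quadratic: (x + 2)(x - 1)
Result: (x - 7)(x + 2)(x - 1)


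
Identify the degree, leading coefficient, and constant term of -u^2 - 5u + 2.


Highest power of u is 2, with coefficient -1. Constant term is 2.
Degree = 2, leading coefficient = -1, constant term = 2


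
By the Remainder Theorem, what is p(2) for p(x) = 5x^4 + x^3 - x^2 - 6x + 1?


By the Remainder Theorem, the remainder equals p(2):
  5*(2)^4 = 80
  1*(2)^3 = 8
  -1*(2)^2 = -4
  -6*(2)^1 = -12
  constant: 1
Sum: 80 + 8 - 4 - 12 + 1 = 73


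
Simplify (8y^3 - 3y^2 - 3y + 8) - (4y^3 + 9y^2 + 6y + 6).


Distribute the minus sign:
  (8y^3 - 3y^2 - 3y + 8)
- (4y^3 + 9y^2 + 6y + 6)
Negate second polynomial: -4y^3 - 9y^2 - 6y - 6
Add: 4y^3 - 12y^2 - 9y + 2


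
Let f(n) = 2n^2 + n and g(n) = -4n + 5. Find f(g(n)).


Substitute g(n) into f:
f(g(n)) = 2*(-4n + 5)^2 + 1*(-4n + 5)
(-4n + 5)^2 = 16n^2 - 40n + 25
Expand and combine: 32n^2 - 84n + 55


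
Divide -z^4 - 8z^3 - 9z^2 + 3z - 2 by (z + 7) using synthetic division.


Synthetic division with c = -7. Coefficients: -1, -8, -9, 3, -2
Bring down -1.
  -1 * -7 = 7; 7 - 8 = -1
  -1 * -7 = 7; 7 - 9 = -2
  -2 * -7 = 14; 14 + 3 = 17
  17 * -7 = -119; -119 - 2 = -121
Quotient: -z^3 - z^2 - 2z + 17, Remainder: -121


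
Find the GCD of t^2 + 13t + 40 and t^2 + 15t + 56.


Factor each:
  t^2 + 13t + 40 = (t + 8)(t + 5)
  t^2 + 15t + 56 = (t + 8)(t + 7)
Common monic factor: t + 8


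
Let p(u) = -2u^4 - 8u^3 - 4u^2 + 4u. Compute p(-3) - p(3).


p(-3) = 6
p(3) = -402
p(-3) - p(3) = 6 + 402 = 408


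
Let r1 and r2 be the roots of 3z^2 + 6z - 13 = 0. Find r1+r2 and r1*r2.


For az^2+bz+c=0: sum = -b/a, product = c/a.
a=3, b=6, c=-13
Sum = -(6)/3 = -2
Product = (-13)/3 = -13/3


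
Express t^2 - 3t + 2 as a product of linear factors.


Roots satisfy r1 + r2 = -b/a = 3 and r1*r2 = c/a = 2.
So r1 = 1, r2 = 2.
t^2 - 3t + 2 = (t - r1)(t - r2) = (t - 1)(t - 2)


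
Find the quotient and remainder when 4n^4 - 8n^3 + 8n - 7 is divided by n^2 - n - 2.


(4n^4 - 8n^3 + 8n - 7) / (n^2 - n - 2)
Step 1: 4n^2 * (n^2 - n - 2) = 4n^4 - 4n^3 - 8n^2; subtract.
Step 2: -4n * (n^2 - n - 2) = -4n^3 + 4n^2 + 8n; subtract.
Step 3: 4 * (n^2 - n - 2) = 4n^2 - 4n - 8; subtract.
Quotient: 4n^2 - 4n + 4, Remainder: 4n + 1


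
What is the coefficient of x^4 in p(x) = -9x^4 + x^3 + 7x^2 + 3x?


Read off the coefficient of x^4: -9


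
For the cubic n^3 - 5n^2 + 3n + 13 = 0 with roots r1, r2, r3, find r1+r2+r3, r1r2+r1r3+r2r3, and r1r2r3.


Monic cubic n^3+bn^2+cn+d=0: sum=-b, pairwise sum=c, product=-d.
b=-5, c=3, d=13
r1+r2+r3 = 5
r1r2+r1r3+r2r3 = 3
r1r2r3 = -13


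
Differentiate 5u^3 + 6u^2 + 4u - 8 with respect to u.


Apply the power rule term by term:
  d/du(5u^3) = 15u^2
  d/du(6u^2) = 12u
  d/du(4u) = 4
  d/du(-8) = 0
p'(u) = 15u^2 + 12u + 4


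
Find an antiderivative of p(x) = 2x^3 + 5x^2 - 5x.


Reverse power rule on each term:
  ∫ 2x^3 dx = (1/2)x^4
  ∫ 5x^2 dx = (5/3)x^3
  ∫ -5x dx = -(5/2)x^2
F(x) = (1/2)x^4 + (5/3)x^3 - (5/2)x^2 + C


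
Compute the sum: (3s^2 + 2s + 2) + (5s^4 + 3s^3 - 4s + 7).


Align terms by degree and add:
  3s^2 + 2s + 2
+ 5s^4 + 3s^3 - 4s + 7
= 5s^4 + 3s^3 + 3s^2 - 2s + 9


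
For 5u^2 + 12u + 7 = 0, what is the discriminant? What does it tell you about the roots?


D = b^2 - 4ac = (12)^2 - 4(5)(7) = 144 - 140 = 4
Since D > 0: two distinct rational roots


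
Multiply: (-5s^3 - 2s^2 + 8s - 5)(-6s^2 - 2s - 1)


Distribute each term of the first polynomial:
  (-5s^3)(-6s^2 - 2s - 1) = 30s^5 + 10s^4 + 5s^3
  (-2s^2)(-6s^2 - 2s - 1) = 12s^4 + 4s^3 + 2s^2
  (8s)(-6s^2 - 2s - 1) = -48s^3 - 16s^2 - 8s
  (-5)(-6s^2 - 2s - 1) = 30s^2 + 10s + 5
Sum: 30s^5 + 22s^4 - 39s^3 + 16s^2 + 2s + 5


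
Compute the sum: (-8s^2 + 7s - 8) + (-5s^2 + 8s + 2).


Align terms by degree and add:
  -8s^2 + 7s - 8
  -5s^2 + 8s + 2
= -13s^2 + 15s - 6


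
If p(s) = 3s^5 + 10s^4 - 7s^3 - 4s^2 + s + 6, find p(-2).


Using direct substitution:
  3 * (-2)^5 = -96
  10 * (-2)^4 = 160
  -7 * (-2)^3 = 56
  -4 * (-2)^2 = -16
  1 * (-2)^1 = -2
  constant: 6
Sum = -96 + 160 + 56 - 16 - 2 + 6 = 108


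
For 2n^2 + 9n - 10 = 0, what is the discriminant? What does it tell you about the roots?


D = b^2 - 4ac = (9)^2 - 4(2)(-10) = 81 + 80 = 161
Since D > 0: two distinct irrational roots


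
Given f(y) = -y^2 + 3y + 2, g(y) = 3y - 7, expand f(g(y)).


Substitute g(y) into f:
f(g(y)) = -1*(3y - 7)^2 + 3*(3y - 7) + 2
(3y - 7)^2 = 9y^2 - 42y + 49
Expand and combine: -9y^2 + 51y - 68


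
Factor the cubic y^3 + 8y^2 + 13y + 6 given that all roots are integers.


Try integer roots (divisors of 6). y=-6: p(-6)=0.
Divide out (y + 6): quotient is y^2 + 2y + 1.
Factor the quadratic: (y + 1)(y + 1)
Result: (y + 6)(y + 1)(y + 1)


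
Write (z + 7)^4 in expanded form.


Expand (z + 7)^4 by repeated multiplication:
  (z + 7)^2 = z^2 + 14z + 49
  (z + 7)^3 = z^3 + 21z^2 + 147z + 343
= z^4 + 28z^3 + 294z^2 + 1372z + 2401


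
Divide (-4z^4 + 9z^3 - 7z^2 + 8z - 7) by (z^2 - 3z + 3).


(-4z^4 + 9z^3 - 7z^2 + 8z - 7) / (z^2 - 3z + 3)
Step 1: -4z^2 * (z^2 - 3z + 3) = -4z^4 + 12z^3 - 12z^2; subtract.
Step 2: -3z * (z^2 - 3z + 3) = -3z^3 + 9z^2 - 9z; subtract.
Step 3: -4 * (z^2 - 3z + 3) = -4z^2 + 12z - 12; subtract.
Quotient: -4z^2 - 3z - 4, Remainder: 5z + 5


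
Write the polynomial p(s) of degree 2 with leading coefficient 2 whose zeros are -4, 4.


p(s) = 2(s + 4)(s - 4)
Expand: 2s^2 - 32


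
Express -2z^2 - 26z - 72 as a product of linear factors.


Roots satisfy r1 + r2 = -b/a = -13 and r1*r2 = c/a = 36.
So r1 = -9, r2 = -4.
-2z^2 - 26z - 72 = -2(z - r1)(z - r2) = -2(z + 9)(z + 4)


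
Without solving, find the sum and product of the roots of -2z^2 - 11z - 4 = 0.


For az^2+bz+c=0: sum = -b/a, product = c/a.
a=-2, b=-11, c=-4
Sum = -(-11)/-2 = -11/2
Product = (-4)/-2 = 2


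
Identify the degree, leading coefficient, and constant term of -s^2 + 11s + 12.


Highest power of s is 2, with coefficient -1. Constant term is 12.
Degree = 2, leading coefficient = -1, constant term = 12


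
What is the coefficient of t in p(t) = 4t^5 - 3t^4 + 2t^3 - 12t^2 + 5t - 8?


Read off the coefficient of t: 5


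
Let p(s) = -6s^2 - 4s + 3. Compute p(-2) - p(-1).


p(-2) = -13
p(-1) = 1
p(-2) - p(-1) = -13 - 1 = -14


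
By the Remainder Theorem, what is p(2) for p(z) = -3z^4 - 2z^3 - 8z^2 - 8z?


By the Remainder Theorem, the remainder equals p(2):
  -3*(2)^4 = -48
  -2*(2)^3 = -16
  -8*(2)^2 = -32
  -8*(2)^1 = -16
  constant: 0
Sum: -48 - 16 - 32 - 16 + 0 = -112


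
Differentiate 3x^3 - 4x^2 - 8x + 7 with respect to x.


Apply the power rule term by term:
  d/dx(3x^3) = 9x^2
  d/dx(-4x^2) = -8x
  d/dx(-8x) = -8
  d/dx(7) = 0
p'(x) = 9x^2 - 8x - 8


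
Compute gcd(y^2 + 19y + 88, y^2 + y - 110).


Factor each:
  y^2 + 19y + 88 = (y + 11)(y + 8)
  y^2 + y - 110 = (y + 11)(y - 10)
Common monic factor: y + 11


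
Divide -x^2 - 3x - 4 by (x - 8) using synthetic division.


Synthetic division with c = 8. Coefficients: -1, -3, -4
Bring down -1.
  -1 * 8 = -8; -8 - 3 = -11
  -11 * 8 = -88; -88 - 4 = -92
Quotient: -x - 11, Remainder: -92


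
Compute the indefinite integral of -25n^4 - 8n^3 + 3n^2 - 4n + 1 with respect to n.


Reverse power rule on each term:
  ∫ -25n^4 dn = -5n^5
  ∫ -8n^3 dn = -2n^4
  ∫ 3n^2 dn = n^3
  ∫ -4n dn = -2n^2
  ∫ 1 dn = n
F(n) = -5n^5 - 2n^4 + n^3 - 2n^2 + n + C


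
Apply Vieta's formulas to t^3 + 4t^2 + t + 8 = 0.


Monic cubic t^3+bt^2+ct+d=0: sum=-b, pairwise sum=c, product=-d.
b=4, c=1, d=8
r1+r2+r3 = -4
r1r2+r1r3+r2r3 = 1
r1r2r3 = -8


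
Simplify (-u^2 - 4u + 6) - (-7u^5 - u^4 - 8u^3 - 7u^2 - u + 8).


Distribute the minus sign:
  (-u^2 - 4u + 6)
- (-7u^5 - u^4 - 8u^3 - 7u^2 - u + 8)
Negate second polynomial: 7u^5 + u^4 + 8u^3 + 7u^2 + u - 8
Add: 7u^5 + u^4 + 8u^3 + 6u^2 - 3u - 2


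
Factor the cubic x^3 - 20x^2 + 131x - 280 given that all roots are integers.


Try integer roots (divisors of -280). x=5: p(5)=0.
Divide out (x - 5): quotient is x^2 - 15x + 56.
Factor the quadratic: (x - 7)(x - 8)
Result: (x - 5)(x - 7)(x - 8)


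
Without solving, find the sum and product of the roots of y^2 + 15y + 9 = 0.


For ay^2+by+c=0: sum = -b/a, product = c/a.
a=1, b=15, c=9
Sum = -(15)/1 = -15
Product = (9)/1 = 9


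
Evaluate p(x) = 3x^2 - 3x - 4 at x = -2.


Using direct substitution:
  3 * (-2)^2 = 12
  -3 * (-2)^1 = 6
  constant: -4
Sum = 12 + 6 - 4 = 14


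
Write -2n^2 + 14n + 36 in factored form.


Roots satisfy r1 + r2 = -b/a = 7 and r1*r2 = c/a = -18.
So r1 = -2, r2 = 9.
-2n^2 + 14n + 36 = -2(n - r1)(n - r2) = -2(n + 2)(n - 9)


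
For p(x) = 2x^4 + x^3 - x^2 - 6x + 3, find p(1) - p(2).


p(1) = -1
p(2) = 27
p(1) - p(2) = -1 - 27 = -28


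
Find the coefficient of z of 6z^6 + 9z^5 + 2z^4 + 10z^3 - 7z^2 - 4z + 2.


Read off the coefficient of z: -4


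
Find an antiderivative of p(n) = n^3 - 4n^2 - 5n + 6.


Reverse power rule on each term:
  ∫ n^3 dn = (1/4)n^4
  ∫ -4n^2 dn = -(4/3)n^3
  ∫ -5n dn = -(5/2)n^2
  ∫ 6 dn = 6n
F(n) = (1/4)n^4 - (4/3)n^3 - (5/2)n^2 + 6n + C


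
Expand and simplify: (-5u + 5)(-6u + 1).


Distribute each term of the first polynomial:
  (-5u)(-6u + 1) = 30u^2 - 5u
  (5)(-6u + 1) = -30u + 5
Sum: 30u^2 - 35u + 5


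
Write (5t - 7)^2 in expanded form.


Expand (5t - 7)^2 by repeated multiplication:
= 25t^2 - 70t + 49


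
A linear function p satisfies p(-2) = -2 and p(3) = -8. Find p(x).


p(x) = mx + b. Using p(-2)=-2, p(3)=-8:
m = (-2 + 8)/(-2 - 3) = 6/-5 = -6/5
b = -2 - m*(-2) = -2 - 12/5 = -22/5
p(x) = -(6/5)x - (22/5)


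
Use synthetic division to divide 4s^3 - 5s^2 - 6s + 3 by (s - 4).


Synthetic division with c = 4. Coefficients: 4, -5, -6, 3
Bring down 4.
  4 * 4 = 16; 16 - 5 = 11
  11 * 4 = 44; 44 - 6 = 38
  38 * 4 = 152; 152 + 3 = 155
Quotient: 4s^2 + 11s + 38, Remainder: 155


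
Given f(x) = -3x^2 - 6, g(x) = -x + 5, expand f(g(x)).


Substitute g(x) into f:
f(g(x)) = -3*(-x + 5)^2 + (-6)
(-x + 5)^2 = x^2 - 10x + 25
Expand and combine: -3x^2 + 30x - 81


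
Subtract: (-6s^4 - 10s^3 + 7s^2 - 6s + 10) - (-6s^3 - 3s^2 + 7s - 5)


Distribute the minus sign:
  (-6s^4 - 10s^3 + 7s^2 - 6s + 10)
- (-6s^3 - 3s^2 + 7s - 5)
Negate second polynomial: 6s^3 + 3s^2 - 7s + 5
Add: -6s^4 - 4s^3 + 10s^2 - 13s + 15


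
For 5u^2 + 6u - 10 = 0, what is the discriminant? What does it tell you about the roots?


D = b^2 - 4ac = (6)^2 - 4(5)(-10) = 36 + 200 = 236
Since D > 0: two distinct irrational roots


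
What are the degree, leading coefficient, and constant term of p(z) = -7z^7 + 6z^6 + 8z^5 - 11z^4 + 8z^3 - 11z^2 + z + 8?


Highest power of z is 7, with coefficient -7. Constant term is 8.
Degree = 7, leading coefficient = -7, constant term = 8


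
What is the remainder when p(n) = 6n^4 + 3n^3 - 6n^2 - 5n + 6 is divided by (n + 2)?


By the Remainder Theorem, the remainder equals p(-2):
  6*(-2)^4 = 96
  3*(-2)^3 = -24
  -6*(-2)^2 = -24
  -5*(-2)^1 = 10
  constant: 6
Sum: 96 - 24 - 24 + 10 + 6 = 64


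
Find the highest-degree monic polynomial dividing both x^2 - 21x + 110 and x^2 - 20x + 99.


Factor each:
  x^2 - 21x + 110 = (x - 11)(x - 10)
  x^2 - 20x + 99 = (x - 11)(x - 9)
Common monic factor: x - 11


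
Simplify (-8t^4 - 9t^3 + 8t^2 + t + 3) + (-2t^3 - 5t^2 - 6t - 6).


Align terms by degree and add:
  -8t^4 - 9t^3 + 8t^2 + t + 3
  -2t^3 - 5t^2 - 6t - 6
= -8t^4 - 11t^3 + 3t^2 - 5t - 3
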